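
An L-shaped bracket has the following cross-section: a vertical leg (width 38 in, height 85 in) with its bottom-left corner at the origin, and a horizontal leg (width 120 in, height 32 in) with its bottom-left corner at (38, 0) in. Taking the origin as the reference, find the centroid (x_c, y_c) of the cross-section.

x_c = 61.91 in, y_c = 28.11 in

Part | A | x̄ᵢ | ȳᵢ | A·x̄ᵢ | A·ȳᵢ
vertical leg | 3230.00 | 19.00 | 42.50 | 61370.00 | 137275.00
horizontal leg | 3840.00 | 98.00 | 16.00 | 376320.00 | 61440.00
Σ | 7070.00 |  |  | 437690.00 | 198715.00
x_c = 437690.00 / 7070.00 = 61.91 in
y_c = 198715.00 / 7070.00 = 28.11 in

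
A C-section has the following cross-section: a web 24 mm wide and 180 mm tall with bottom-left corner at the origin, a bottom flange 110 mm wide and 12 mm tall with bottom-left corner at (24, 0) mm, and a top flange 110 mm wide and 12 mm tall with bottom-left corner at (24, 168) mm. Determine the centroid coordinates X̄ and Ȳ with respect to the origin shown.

X̄ = 37.41 mm, Ȳ = 90.00 mm

Part | A | x̄ᵢ | ȳᵢ | A·x̄ᵢ | A·ȳᵢ
web | 4320.00 | 12.00 | 90.00 | 51840.00 | 388800.00
bottom flange | 1320.00 | 79.00 | 6.00 | 104280.00 | 7920.00
top flange | 1320.00 | 79.00 | 174.00 | 104280.00 | 229680.00
Σ | 6960.00 |  |  | 260400.00 | 626400.00
X̄ = 260400.00 / 6960.00 = 37.41 mm
Ȳ = 626400.00 / 6960.00 = 90.00 mm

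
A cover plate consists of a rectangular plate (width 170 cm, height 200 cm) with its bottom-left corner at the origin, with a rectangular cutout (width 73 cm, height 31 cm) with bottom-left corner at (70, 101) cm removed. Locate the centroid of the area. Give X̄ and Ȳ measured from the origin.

Part | A | x̄ᵢ | ȳᵢ | A·x̄ᵢ | A·ȳᵢ
plate | 34000.00 | 85.00 | 100.00 | 2890000.00 | 3400000.00
hole | -2263.00 | 106.50 | 116.50 | -241009.50 | -263639.50
Σ | 31737.00 |  |  | 2648990.50 | 3136360.50
X̄ = 2648990.50 / 31737.00 = 83.47 cm
Ȳ = 3136360.50 / 31737.00 = 98.82 cm

X̄ = 83.47 cm, Ȳ = 98.82 cm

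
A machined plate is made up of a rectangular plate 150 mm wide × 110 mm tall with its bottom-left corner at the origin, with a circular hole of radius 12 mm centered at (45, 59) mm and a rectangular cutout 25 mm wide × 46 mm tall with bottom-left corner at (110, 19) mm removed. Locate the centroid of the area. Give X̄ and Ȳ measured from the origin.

X̄ = 72.24 mm, Ȳ = 55.88 mm

plate: A = 150 × 110 = 16500.00, centroid at (75.00, 55.00).
hole 1: A = −π·12² = -452.39, centroid at (45.00, 59.00).
hole 2: A = −(25 × 46) = -1150.00, centroid at (122.50, 42.00).
ΣA = 14897.61 mm²
ΣAX̄ = (16500.00)(75.00) + (-452.39)(45.00) + (-1150.00)(122.50) = 1076267.48 mm³
ΣAȲ = (16500.00)(55.00) + (-452.39)(59.00) + (-1150.00)(42.00) = 832509.03 mm³
X̄ = 1076267.48 / 14897.61 = 72.24 mm
Ȳ = 832509.03 / 14897.61 = 55.88 mm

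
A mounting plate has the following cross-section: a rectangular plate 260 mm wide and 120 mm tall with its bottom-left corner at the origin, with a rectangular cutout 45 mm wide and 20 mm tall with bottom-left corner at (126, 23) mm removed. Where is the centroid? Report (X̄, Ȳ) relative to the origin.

plate: A = 260 × 120 = 31200.00, centroid at (130.00, 60.00).
hole: A = −(45 × 20) = -900.00, centroid at (148.50, 33.00).
ΣA = 30300.00 mm², ΣAX̄ = 3922350.00 mm³, ΣAȲ = 1842300.00 mm³.
X̄ = 3922350.00/30300.00 = 129.45 mm; Ȳ = 1842300.00/30300.00 = 60.80 mm.

X̄ = 129.45 mm, Ȳ = 60.80 mm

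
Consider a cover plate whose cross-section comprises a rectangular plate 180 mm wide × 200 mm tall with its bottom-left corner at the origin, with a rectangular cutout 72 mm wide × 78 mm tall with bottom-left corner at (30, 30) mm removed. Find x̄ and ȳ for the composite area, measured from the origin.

plate: A = 180 × 200 = 36000.00, centroid at (90.00, 100.00).
hole: A = −(72 × 78) = -5616.00, centroid at (66.00, 69.00).
ΣA = 30384.00 mm²
ΣAx̄ = (36000.00)(90.00) + (-5616.00)(66.00) = 2869344.00 mm³
ΣAȳ = (36000.00)(100.00) + (-5616.00)(69.00) = 3212496.00 mm³
x̄ = 2869344.00 / 30384.00 = 94.44 mm
ȳ = 3212496.00 / 30384.00 = 105.73 mm

x̄ = 94.44 mm, ȳ = 105.73 mm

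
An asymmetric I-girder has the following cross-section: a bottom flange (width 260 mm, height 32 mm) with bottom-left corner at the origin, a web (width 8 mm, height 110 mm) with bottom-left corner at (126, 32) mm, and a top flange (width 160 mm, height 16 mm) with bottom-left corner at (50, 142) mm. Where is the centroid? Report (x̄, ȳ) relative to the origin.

x̄ = 130.00 mm, ȳ = 50.48 mm

Part | A | x̄ᵢ | ȳᵢ | A·x̄ᵢ | A·ȳᵢ
bottom flange | 8320.00 | 130.00 | 16.00 | 1081600.00 | 133120.00
web | 880.00 | 130.00 | 87.00 | 114400.00 | 76560.00
top flange | 2560.00 | 130.00 | 150.00 | 332800.00 | 384000.00
Σ | 11760.00 |  |  | 1528800.00 | 593680.00
x̄ = 1528800.00 / 11760.00 = 130.00 mm
ȳ = 593680.00 / 11760.00 = 50.48 mm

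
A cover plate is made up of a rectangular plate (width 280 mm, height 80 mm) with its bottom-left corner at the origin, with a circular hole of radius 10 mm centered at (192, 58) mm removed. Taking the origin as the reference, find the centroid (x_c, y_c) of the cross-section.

plate: A = 280 × 80 = 22400.00, centroid at (140.00, 40.00).
hole: A = −π·10² = -314.16, centroid at (192.00, 58.00).
ΣA = 22085.84 mm², ΣAx_c = 3075681.42 mm³, ΣAy_c = 877778.76 mm³.
x_c = 3075681.42/22085.84 = 139.26 mm; y_c = 877778.76/22085.84 = 39.74 mm.

x_c = 139.26 mm, y_c = 39.74 mm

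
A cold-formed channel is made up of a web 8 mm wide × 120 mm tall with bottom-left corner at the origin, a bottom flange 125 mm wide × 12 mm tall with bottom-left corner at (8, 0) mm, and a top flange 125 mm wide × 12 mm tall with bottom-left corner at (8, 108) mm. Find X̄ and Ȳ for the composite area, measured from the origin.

web: A = 8 × 120 = 960.00, centroid at (4.00, 60.00).
bottom flange: A = 125 × 12 = 1500.00, centroid at (70.50, 6.00).
top flange: A = 125 × 12 = 1500.00, centroid at (70.50, 114.00).
ΣA = 3960.00 mm², ΣAX̄ = 215340.00 mm³, ΣAȲ = 237600.00 mm³.
X̄ = 215340.00/3960.00 = 54.38 mm; Ȳ = 237600.00/3960.00 = 60.00 mm.

X̄ = 54.38 mm, Ȳ = 60.00 mm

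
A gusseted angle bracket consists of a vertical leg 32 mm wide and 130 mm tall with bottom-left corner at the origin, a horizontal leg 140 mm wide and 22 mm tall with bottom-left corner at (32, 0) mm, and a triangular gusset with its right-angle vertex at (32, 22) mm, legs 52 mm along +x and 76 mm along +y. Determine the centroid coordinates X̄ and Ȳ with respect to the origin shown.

Part | A | x̄ᵢ | ȳᵢ | A·x̄ᵢ | A·ȳᵢ
vertical leg | 4160.00 | 16.00 | 65.00 | 66560.00 | 270400.00
horizontal leg | 3080.00 | 102.00 | 11.00 | 314160.00 | 33880.00
gusset | 1976.00 | 49.33 | 47.33 | 97482.67 | 93530.67
Σ | 9216.00 |  |  | 478202.67 | 397810.67
X̄ = 478202.67 / 9216.00 = 51.89 mm
Ȳ = 397810.67 / 9216.00 = 43.17 mm

X̄ = 51.89 mm, Ȳ = 43.17 mm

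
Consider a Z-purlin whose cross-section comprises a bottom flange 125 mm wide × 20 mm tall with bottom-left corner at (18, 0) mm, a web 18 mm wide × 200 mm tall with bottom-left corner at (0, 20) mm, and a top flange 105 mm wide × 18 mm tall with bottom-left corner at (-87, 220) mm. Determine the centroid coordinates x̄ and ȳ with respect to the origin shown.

bottom flange: A = 125 × 20 = 2500.00, centroid at (80.50, 10.00).
web: A = 18 × 200 = 3600.00, centroid at (9.00, 120.00).
top flange: A = 105 × 18 = 1890.00, centroid at (-34.50, 229.00).
ΣA = 7990.00 mm²
ΣAx̄ = (2500.00)(80.50) + (3600.00)(9.00) + (1890.00)(-34.50) = 168445.00 mm³
ΣAȳ = (2500.00)(10.00) + (3600.00)(120.00) + (1890.00)(229.00) = 889810.00 mm³
x̄ = 168445.00 / 7990.00 = 21.08 mm
ȳ = 889810.00 / 7990.00 = 111.37 mm

x̄ = 21.08 mm, ȳ = 111.37 mm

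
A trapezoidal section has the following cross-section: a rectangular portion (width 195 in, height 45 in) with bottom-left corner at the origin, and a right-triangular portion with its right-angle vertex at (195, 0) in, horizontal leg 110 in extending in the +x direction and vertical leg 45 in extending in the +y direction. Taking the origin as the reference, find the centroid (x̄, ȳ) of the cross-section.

Part | A | x̄ᵢ | ȳᵢ | A·x̄ᵢ | A·ȳᵢ
rectangular portion | 8775.00 | 97.50 | 22.50 | 855562.50 | 197437.50
triangular portion | 2475.00 | 231.67 | 15.00 | 573375.00 | 37125.00
Σ | 11250.00 |  |  | 1428937.50 | 234562.50
x̄ = 1428937.50 / 11250.00 = 127.02 in
ȳ = 234562.50 / 11250.00 = 20.85 in

x̄ = 127.02 in, ȳ = 20.85 in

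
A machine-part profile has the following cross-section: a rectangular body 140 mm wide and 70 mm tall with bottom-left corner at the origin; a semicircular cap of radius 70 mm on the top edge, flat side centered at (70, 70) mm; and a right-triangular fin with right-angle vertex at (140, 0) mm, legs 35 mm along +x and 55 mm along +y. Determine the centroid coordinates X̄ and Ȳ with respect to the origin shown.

X̄ = 74.26 mm, Ȳ = 61.11 mm

rectangular body: A = 140 × 70 = 9800.00, centroid at (70.00, 35.00).
semicircular top: A = ½π·70² = 7696.90, centroid at (70.00, 99.71).
triangular fin: A = ½·35·55 = 962.50, centroid at (151.67, 18.33).
ΣA = 18459.40 mm²
ΣAX̄ = (9800.00)(70.00) + (7696.90)(70.00) + (962.50)(151.67) = 1370762.31 mm³
ΣAȲ = (9800.00)(35.00) + (7696.90)(99.71) + (962.50)(18.33) = 1128095.64 mm³
X̄ = 1370762.31 / 18459.40 = 74.26 mm
Ȳ = 1128095.64 / 18459.40 = 61.11 mm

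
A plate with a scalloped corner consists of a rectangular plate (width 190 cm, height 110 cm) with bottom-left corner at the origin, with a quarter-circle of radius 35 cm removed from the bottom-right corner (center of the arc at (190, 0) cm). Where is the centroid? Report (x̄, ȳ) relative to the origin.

x̄ = 91.13 cm, ȳ = 56.94 cm

plate: A = 190 × 110 = 20900.00, centroid at (95.00, 55.00).
removed quarter-circle: A = −¼π·35² = -962.11, centroid at (175.15, 14.85).
ΣA = 19937.89 cm², ΣAx̄ = 1816990.24 cm³, ΣAȳ = 1135208.33 cm³.
x̄ = 1816990.24/19937.89 = 91.13 cm; ȳ = 1135208.33/19937.89 = 56.94 cm.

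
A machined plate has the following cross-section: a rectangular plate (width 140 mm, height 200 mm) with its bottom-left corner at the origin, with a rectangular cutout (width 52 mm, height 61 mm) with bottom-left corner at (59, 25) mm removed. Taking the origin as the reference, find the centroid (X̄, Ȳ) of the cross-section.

plate: A = 140 × 200 = 28000.00, centroid at (70.00, 100.00).
hole: A = −(52 × 61) = -3172.00, centroid at (85.00, 55.50).
ΣA = 24828.00 mm², ΣAX̄ = 1690380.00 mm³, ΣAȲ = 2623954.00 mm³.
X̄ = 1690380.00/24828.00 = 68.08 mm; Ȳ = 2623954.00/24828.00 = 105.69 mm.

X̄ = 68.08 mm, Ȳ = 105.69 mm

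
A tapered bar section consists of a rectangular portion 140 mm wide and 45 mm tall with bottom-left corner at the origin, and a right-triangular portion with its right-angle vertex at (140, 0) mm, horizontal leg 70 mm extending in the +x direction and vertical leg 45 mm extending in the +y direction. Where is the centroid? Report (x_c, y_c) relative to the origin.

x_c = 88.67 mm, y_c = 21.00 mm

rectangular portion: A = 140 × 45 = 6300.00, centroid at (70.00, 22.50).
triangular portion: A = ½·70·45 = 1575.00, centroid at (163.33, 15.00).
ΣA = 7875.00 mm²
ΣAx_c = (6300.00)(70.00) + (1575.00)(163.33) = 698250.00 mm³
ΣAy_c = (6300.00)(22.50) + (1575.00)(15.00) = 165375.00 mm³
x_c = 698250.00 / 7875.00 = 88.67 mm
y_c = 165375.00 / 7875.00 = 21.00 mm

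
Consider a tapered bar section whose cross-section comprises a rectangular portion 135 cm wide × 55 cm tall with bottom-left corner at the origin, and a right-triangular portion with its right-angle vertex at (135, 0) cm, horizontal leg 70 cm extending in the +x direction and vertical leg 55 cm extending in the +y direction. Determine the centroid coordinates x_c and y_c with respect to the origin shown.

rectangular portion: A = 135 × 55 = 7425.00, centroid at (67.50, 27.50).
triangular portion: A = ½·70·55 = 1925.00, centroid at (158.33, 18.33).
ΣA = 9350.00 cm²
ΣAx_c = (7425.00)(67.50) + (1925.00)(158.33) = 805979.17 cm³
ΣAy_c = (7425.00)(27.50) + (1925.00)(18.33) = 239479.17 cm³
x_c = 805979.17 / 9350.00 = 86.20 cm
y_c = 239479.17 / 9350.00 = 25.61 cm

x_c = 86.20 cm, y_c = 25.61 cm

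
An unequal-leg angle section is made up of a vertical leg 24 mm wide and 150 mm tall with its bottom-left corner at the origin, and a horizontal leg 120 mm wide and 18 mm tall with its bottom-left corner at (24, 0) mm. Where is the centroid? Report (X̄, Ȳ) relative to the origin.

Part | A | x̄ᵢ | ȳᵢ | A·x̄ᵢ | A·ȳᵢ
vertical leg | 3600.00 | 12.00 | 75.00 | 43200.00 | 270000.00
horizontal leg | 2160.00 | 84.00 | 9.00 | 181440.00 | 19440.00
Σ | 5760.00 |  |  | 224640.00 | 289440.00
X̄ = 224640.00 / 5760.00 = 39.00 mm
Ȳ = 289440.00 / 5760.00 = 50.25 mm

X̄ = 39.00 mm, Ȳ = 50.25 mm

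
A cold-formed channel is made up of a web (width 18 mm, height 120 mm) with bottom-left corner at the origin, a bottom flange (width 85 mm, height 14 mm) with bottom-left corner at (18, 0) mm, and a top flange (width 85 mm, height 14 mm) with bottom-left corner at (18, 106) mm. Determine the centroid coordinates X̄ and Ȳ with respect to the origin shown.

X̄ = 36.00 mm, Ȳ = 60.00 mm

Part | A | x̄ᵢ | ȳᵢ | A·x̄ᵢ | A·ȳᵢ
web | 2160.00 | 9.00 | 60.00 | 19440.00 | 129600.00
bottom flange | 1190.00 | 60.50 | 7.00 | 71995.00 | 8330.00
top flange | 1190.00 | 60.50 | 113.00 | 71995.00 | 134470.00
Σ | 4540.00 |  |  | 163430.00 | 272400.00
X̄ = 163430.00 / 4540.00 = 36.00 mm
Ȳ = 272400.00 / 4540.00 = 60.00 mm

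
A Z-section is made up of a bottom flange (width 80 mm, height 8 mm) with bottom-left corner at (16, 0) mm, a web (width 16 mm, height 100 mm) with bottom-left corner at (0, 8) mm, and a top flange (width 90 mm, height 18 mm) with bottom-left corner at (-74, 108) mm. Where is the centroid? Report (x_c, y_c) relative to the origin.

x_c = 0.43 mm, y_c = 73.81 mm

bottom flange: A = 80 × 8 = 640.00, centroid at (56.00, 4.00).
web: A = 16 × 100 = 1600.00, centroid at (8.00, 58.00).
top flange: A = 90 × 18 = 1620.00, centroid at (-29.00, 117.00).
ΣA = 3860.00 mm², ΣAx_c = 1660.00 mm³, ΣAy_c = 284900.00 mm³.
x_c = 1660.00/3860.00 = 0.43 mm; y_c = 284900.00/3860.00 = 73.81 mm.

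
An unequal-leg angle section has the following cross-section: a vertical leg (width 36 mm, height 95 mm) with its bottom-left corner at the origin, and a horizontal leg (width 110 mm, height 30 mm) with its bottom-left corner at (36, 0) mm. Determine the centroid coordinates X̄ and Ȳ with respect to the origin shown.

X̄ = 53.85 mm, Ȳ = 31.54 mm

vertical leg: A = 36 × 95 = 3420.00, centroid at (18.00, 47.50).
horizontal leg: A = 110 × 30 = 3300.00, centroid at (91.00, 15.00).
ΣA = 6720.00 mm², ΣAX̄ = 361860.00 mm³, ΣAȲ = 211950.00 mm³.
X̄ = 361860.00/6720.00 = 53.85 mm; Ȳ = 211950.00/6720.00 = 31.54 mm.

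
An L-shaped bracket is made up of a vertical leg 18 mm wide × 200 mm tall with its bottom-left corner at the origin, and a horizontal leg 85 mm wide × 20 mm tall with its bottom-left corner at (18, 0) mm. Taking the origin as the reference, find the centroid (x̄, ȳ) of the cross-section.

x̄ = 25.52 mm, ȳ = 71.13 mm

vertical leg: A = 18 × 200 = 3600.00, centroid at (9.00, 100.00).
horizontal leg: A = 85 × 20 = 1700.00, centroid at (60.50, 10.00).
ΣA = 5300.00 mm²
ΣAx̄ = (3600.00)(9.00) + (1700.00)(60.50) = 135250.00 mm³
ΣAȳ = (3600.00)(100.00) + (1700.00)(10.00) = 377000.00 mm³
x̄ = 135250.00 / 5300.00 = 25.52 mm
ȳ = 377000.00 / 5300.00 = 71.13 mm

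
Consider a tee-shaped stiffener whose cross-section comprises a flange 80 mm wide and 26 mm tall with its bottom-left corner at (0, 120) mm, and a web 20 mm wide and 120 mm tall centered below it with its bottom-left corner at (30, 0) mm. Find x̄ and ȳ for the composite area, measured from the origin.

x̄ = 40.00 mm, ȳ = 93.89 mm

Part | A | x̄ᵢ | ȳᵢ | A·x̄ᵢ | A·ȳᵢ
web | 2400.00 | 40.00 | 60.00 | 96000.00 | 144000.00
flange | 2080.00 | 40.00 | 133.00 | 83200.00 | 276640.00
Σ | 4480.00 |  |  | 179200.00 | 420640.00
x̄ = 179200.00 / 4480.00 = 40.00 mm
ȳ = 420640.00 / 4480.00 = 93.89 mm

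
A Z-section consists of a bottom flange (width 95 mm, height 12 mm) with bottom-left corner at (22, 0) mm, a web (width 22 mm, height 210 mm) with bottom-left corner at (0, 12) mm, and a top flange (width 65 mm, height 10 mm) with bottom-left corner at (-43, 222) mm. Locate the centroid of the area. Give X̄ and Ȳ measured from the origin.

X̄ = 19.22 mm, Ȳ = 108.41 mm

Part | A | x̄ᵢ | ȳᵢ | A·x̄ᵢ | A·ȳᵢ
bottom flange | 1140.00 | 69.50 | 6.00 | 79230.00 | 6840.00
web | 4620.00 | 11.00 | 117.00 | 50820.00 | 540540.00
top flange | 650.00 | -10.50 | 227.00 | -6825.00 | 147550.00
Σ | 6410.00 |  |  | 123225.00 | 694930.00
X̄ = 123225.00 / 6410.00 = 19.22 mm
Ȳ = 694930.00 / 6410.00 = 108.41 mm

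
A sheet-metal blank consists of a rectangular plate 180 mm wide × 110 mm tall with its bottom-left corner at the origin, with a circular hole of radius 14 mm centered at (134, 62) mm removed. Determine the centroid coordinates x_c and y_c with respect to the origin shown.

x_c = 88.59 mm, y_c = 54.78 mm

plate: A = 180 × 110 = 19800.00, centroid at (90.00, 55.00).
hole: A = −π·14² = -615.75, centroid at (134.00, 62.00).
ΣA = 19184.25 mm²
ΣAx_c = (19800.00)(90.00) + (-615.75)(134.00) = 1699489.21 mm³
ΣAy_c = (19800.00)(55.00) + (-615.75)(62.00) = 1050823.37 mm³
x_c = 1699489.21 / 19184.25 = 88.59 mm
y_c = 1050823.37 / 19184.25 = 54.78 mm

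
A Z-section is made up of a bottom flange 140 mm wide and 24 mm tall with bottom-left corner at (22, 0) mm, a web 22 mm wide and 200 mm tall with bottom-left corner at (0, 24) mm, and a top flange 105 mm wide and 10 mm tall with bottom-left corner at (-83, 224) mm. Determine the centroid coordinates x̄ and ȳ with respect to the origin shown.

x̄ = 36.95 mm, ȳ = 93.80 mm

bottom flange: A = 140 × 24 = 3360.00, centroid at (92.00, 12.00).
web: A = 22 × 200 = 4400.00, centroid at (11.00, 124.00).
top flange: A = 105 × 10 = 1050.00, centroid at (-30.50, 229.00).
ΣA = 8810.00 mm²
ΣAx̄ = (3360.00)(92.00) + (4400.00)(11.00) + (1050.00)(-30.50) = 325495.00 mm³
ΣAȳ = (3360.00)(12.00) + (4400.00)(124.00) + (1050.00)(229.00) = 826370.00 mm³
x̄ = 325495.00 / 8810.00 = 36.95 mm
ȳ = 826370.00 / 8810.00 = 93.80 mm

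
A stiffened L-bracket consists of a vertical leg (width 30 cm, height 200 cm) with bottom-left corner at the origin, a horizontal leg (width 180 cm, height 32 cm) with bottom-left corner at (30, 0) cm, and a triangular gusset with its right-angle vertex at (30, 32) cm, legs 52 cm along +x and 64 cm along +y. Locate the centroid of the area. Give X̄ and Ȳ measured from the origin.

X̄ = 64.06 cm, Ȳ = 58.17 cm

vertical leg: A = 30 × 200 = 6000.00, centroid at (15.00, 100.00).
horizontal leg: A = 180 × 32 = 5760.00, centroid at (120.00, 16.00).
gusset: A = ½·52·64 = 1664.00, centroid at (47.33, 53.33).
ΣA = 13424.00 cm², ΣAX̄ = 859962.67 cm³, ΣAȲ = 780906.67 cm³.
X̄ = 859962.67/13424.00 = 64.06 cm; Ȳ = 780906.67/13424.00 = 58.17 cm.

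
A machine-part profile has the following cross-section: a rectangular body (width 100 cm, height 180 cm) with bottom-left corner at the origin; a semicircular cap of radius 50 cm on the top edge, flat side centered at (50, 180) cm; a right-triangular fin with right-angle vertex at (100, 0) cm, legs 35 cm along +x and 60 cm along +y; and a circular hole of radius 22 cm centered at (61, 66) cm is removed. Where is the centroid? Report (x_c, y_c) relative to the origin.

rectangular body: A = 100 × 180 = 18000.00, centroid at (50.00, 90.00).
semicircular top: A = ½π·50² = 3926.99, centroid at (50.00, 201.22).
triangular fin: A = ½·35·60 = 1050.00, centroid at (111.67, 20.00).
hole: A = −π·22² = -1520.53, centroid at (61.00, 66.00).
ΣA = 21456.46 cm², ΣAx_c = 1120847.16 cm³, ΣAy_c = 2330836.64 cm³.
x_c = 1120847.16/21456.46 = 52.24 cm; y_c = 2330836.64/21456.46 = 108.63 cm.

x_c = 52.24 cm, y_c = 108.63 cm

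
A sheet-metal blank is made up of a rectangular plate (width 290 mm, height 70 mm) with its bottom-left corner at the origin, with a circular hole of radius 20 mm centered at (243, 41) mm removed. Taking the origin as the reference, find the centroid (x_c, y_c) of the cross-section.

x_c = 138.53 mm, y_c = 34.60 mm

Part | A | x̄ᵢ | ȳᵢ | A·x̄ᵢ | A·ȳᵢ
plate | 20300.00 | 145.00 | 35.00 | 2943500.00 | 710500.00
hole | -1256.64 | 243.00 | 41.00 | -305362.81 | -51522.12
Σ | 19043.36 |  |  | 2638137.19 | 658977.88
x_c = 2638137.19 / 19043.36 = 138.53 mm
y_c = 658977.88 / 19043.36 = 34.60 mm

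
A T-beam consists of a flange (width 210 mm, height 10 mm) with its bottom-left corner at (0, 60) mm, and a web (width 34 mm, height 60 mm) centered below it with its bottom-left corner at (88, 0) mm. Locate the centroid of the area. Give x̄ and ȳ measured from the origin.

x̄ = 105.00 mm, ȳ = 47.75 mm

web: A = 34 × 60 = 2040.00, centroid at (105.00, 30.00).
flange: A = 210 × 10 = 2100.00, centroid at (105.00, 65.00).
ΣA = 4140.00 mm², ΣAx̄ = 434700.00 mm³, ΣAȳ = 197700.00 mm³.
x̄ = 434700.00/4140.00 = 105.00 mm; ȳ = 197700.00/4140.00 = 47.75 mm.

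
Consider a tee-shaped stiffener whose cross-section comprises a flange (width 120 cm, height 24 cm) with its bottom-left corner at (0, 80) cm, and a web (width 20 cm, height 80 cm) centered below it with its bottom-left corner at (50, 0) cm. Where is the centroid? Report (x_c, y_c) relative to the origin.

x_c = 60.00 cm, y_c = 73.43 cm

web: A = 20 × 80 = 1600.00, centroid at (60.00, 40.00).
flange: A = 120 × 24 = 2880.00, centroid at (60.00, 92.00).
ΣA = 4480.00 cm², ΣAx_c = 268800.00 cm³, ΣAy_c = 328960.00 cm³.
x_c = 268800.00/4480.00 = 60.00 cm; y_c = 328960.00/4480.00 = 73.43 cm.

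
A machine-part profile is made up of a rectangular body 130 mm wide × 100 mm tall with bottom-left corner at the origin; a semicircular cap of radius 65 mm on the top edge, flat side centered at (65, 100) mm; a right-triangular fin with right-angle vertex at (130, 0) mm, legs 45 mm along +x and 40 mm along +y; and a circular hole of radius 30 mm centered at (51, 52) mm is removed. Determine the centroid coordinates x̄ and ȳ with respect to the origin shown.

x̄ = 71.30 mm, ȳ = 76.89 mm

rectangular body: A = 130 × 100 = 13000.00, centroid at (65.00, 50.00).
semicircular top: A = ½π·65² = 6636.61, centroid at (65.00, 127.59).
triangular fin: A = ½·45·40 = 900.00, centroid at (145.00, 13.33).
hole: A = −π·30² = -2827.43, centroid at (51.00, 52.00).
ΣA = 17709.18 mm², ΣAx̄ = 1262680.84 mm³, ΣAȳ = 1361718.25 mm³.
x̄ = 1262680.84/17709.18 = 71.30 mm; ȳ = 1361718.25/17709.18 = 76.89 mm.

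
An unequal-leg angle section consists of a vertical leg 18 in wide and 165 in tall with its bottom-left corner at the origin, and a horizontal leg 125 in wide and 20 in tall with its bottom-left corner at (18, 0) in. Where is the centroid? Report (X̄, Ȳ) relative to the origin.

vertical leg: A = 18 × 165 = 2970.00, centroid at (9.00, 82.50).
horizontal leg: A = 125 × 20 = 2500.00, centroid at (80.50, 10.00).
ΣA = 5470.00 in², ΣAX̄ = 227980.00 in³, ΣAȲ = 270025.00 in³.
X̄ = 227980.00/5470.00 = 41.68 in; Ȳ = 270025.00/5470.00 = 49.36 in.

X̄ = 41.68 in, Ȳ = 49.36 in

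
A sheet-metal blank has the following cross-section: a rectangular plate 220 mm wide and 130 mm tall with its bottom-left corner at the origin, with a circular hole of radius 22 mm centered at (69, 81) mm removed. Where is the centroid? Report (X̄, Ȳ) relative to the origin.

X̄ = 112.30 mm, Ȳ = 64.10 mm

plate: A = 220 × 130 = 28600.00, centroid at (110.00, 65.00).
hole: A = −π·22² = -1520.53, centroid at (69.00, 81.00).
ΣA = 27079.47 mm²
ΣAX̄ = (28600.00)(110.00) + (-1520.53)(69.00) = 3041083.37 mm³
ΣAȲ = (28600.00)(65.00) + (-1520.53)(81.00) = 1735837.00 mm³
X̄ = 3041083.37 / 27079.47 = 112.30 mm
Ȳ = 1735837.00 / 27079.47 = 64.10 mm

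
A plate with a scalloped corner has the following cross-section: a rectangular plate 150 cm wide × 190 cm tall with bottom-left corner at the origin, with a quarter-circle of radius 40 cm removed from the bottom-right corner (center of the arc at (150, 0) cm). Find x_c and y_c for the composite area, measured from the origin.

plate: A = 150 × 190 = 28500.00, centroid at (75.00, 95.00).
removed quarter-circle: A = −¼π·40² = -1256.64, centroid at (133.02, 16.98).
ΣA = 27243.36 cm², ΣAx_c = 1970337.77 cm³, ΣAy_c = 2686166.67 cm³.
x_c = 1970337.77/27243.36 = 72.32 cm; y_c = 2686166.67/27243.36 = 98.60 cm.

x_c = 72.32 cm, y_c = 98.60 cm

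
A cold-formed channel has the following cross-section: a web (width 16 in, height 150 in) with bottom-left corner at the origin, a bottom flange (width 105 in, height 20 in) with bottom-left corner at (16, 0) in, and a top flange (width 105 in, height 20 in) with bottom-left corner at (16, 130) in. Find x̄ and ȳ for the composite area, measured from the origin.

x̄ = 46.50 in, ȳ = 75.00 in

web: A = 16 × 150 = 2400.00, centroid at (8.00, 75.00).
bottom flange: A = 105 × 20 = 2100.00, centroid at (68.50, 10.00).
top flange: A = 105 × 20 = 2100.00, centroid at (68.50, 140.00).
ΣA = 6600.00 in²
ΣAx̄ = (2400.00)(8.00) + (2100.00)(68.50) + (2100.00)(68.50) = 306900.00 in³
ΣAȳ = (2400.00)(75.00) + (2100.00)(10.00) + (2100.00)(140.00) = 495000.00 in³
x̄ = 306900.00 / 6600.00 = 46.50 in
ȳ = 495000.00 / 6600.00 = 75.00 in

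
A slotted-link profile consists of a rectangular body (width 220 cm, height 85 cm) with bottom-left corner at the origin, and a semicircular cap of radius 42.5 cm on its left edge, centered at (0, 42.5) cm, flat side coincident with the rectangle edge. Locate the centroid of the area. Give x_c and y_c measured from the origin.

rectangular body: A = 220 × 85 = 18700.00, centroid at (110.00, 42.50).
semicircular end: A = ½π·42.5² = 2837.25, centroid at (-18.04, 42.50).
ΣA = 21537.25 cm², ΣAx_c = 2005822.92 cm³, ΣAy_c = 915333.16 cm³.
x_c = 2005822.92/21537.25 = 93.13 cm; y_c = 915333.16/21537.25 = 42.50 cm.

x_c = 93.13 cm, y_c = 42.50 cm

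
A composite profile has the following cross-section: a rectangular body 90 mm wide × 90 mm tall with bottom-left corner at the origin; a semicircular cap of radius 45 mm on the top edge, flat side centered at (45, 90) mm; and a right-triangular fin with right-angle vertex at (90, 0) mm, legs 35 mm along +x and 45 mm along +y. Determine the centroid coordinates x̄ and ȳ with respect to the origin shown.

x̄ = 48.70 mm, ȳ = 59.94 mm

rectangular body: A = 90 × 90 = 8100.00, centroid at (45.00, 45.00).
semicircular top: A = ½π·45² = 3180.86, centroid at (45.00, 109.10).
triangular fin: A = ½·35·45 = 787.50, centroid at (101.67, 15.00).
ΣA = 12068.36 mm²
ΣAx̄ = (8100.00)(45.00) + (3180.86)(45.00) + (787.50)(101.67) = 587701.32 mm³
ΣAȳ = (8100.00)(45.00) + (3180.86)(109.10) + (787.50)(15.00) = 723340.13 mm³
x̄ = 587701.32 / 12068.36 = 48.70 mm
ȳ = 723340.13 / 12068.36 = 59.94 mm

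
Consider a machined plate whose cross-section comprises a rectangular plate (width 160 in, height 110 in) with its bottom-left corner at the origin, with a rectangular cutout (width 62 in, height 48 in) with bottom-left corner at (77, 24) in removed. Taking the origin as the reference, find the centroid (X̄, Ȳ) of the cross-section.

X̄ = 74.30 in, Ȳ = 56.42 in

Part | A | x̄ᵢ | ȳᵢ | A·x̄ᵢ | A·ȳᵢ
plate | 17600.00 | 80.00 | 55.00 | 1408000.00 | 968000.00
hole | -2976.00 | 108.00 | 48.00 | -321408.00 | -142848.00
Σ | 14624.00 |  |  | 1086592.00 | 825152.00
X̄ = 1086592.00 / 14624.00 = 74.30 in
Ȳ = 825152.00 / 14624.00 = 56.42 in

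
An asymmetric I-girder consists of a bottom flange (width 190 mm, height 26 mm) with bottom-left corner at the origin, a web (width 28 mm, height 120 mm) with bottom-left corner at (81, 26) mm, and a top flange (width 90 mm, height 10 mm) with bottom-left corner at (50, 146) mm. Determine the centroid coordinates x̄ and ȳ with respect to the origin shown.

bottom flange: A = 190 × 26 = 4940.00, centroid at (95.00, 13.00).
web: A = 28 × 120 = 3360.00, centroid at (95.00, 86.00).
top flange: A = 90 × 10 = 900.00, centroid at (95.00, 151.00).
ΣA = 9200.00 mm², ΣAx̄ = 874000.00 mm³, ΣAȳ = 489080.00 mm³.
x̄ = 874000.00/9200.00 = 95.00 mm; ȳ = 489080.00/9200.00 = 53.16 mm.

x̄ = 95.00 mm, ȳ = 53.16 mm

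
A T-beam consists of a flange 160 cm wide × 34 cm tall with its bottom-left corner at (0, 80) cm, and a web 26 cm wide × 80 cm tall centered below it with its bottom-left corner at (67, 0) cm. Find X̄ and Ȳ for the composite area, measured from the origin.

X̄ = 80.00 cm, Ȳ = 81.23 cm

Part | A | x̄ᵢ | ȳᵢ | A·x̄ᵢ | A·ȳᵢ
web | 2080.00 | 80.00 | 40.00 | 166400.00 | 83200.00
flange | 5440.00 | 80.00 | 97.00 | 435200.00 | 527680.00
Σ | 7520.00 |  |  | 601600.00 | 610880.00
X̄ = 601600.00 / 7520.00 = 80.00 cm
Ȳ = 610880.00 / 7520.00 = 81.23 cm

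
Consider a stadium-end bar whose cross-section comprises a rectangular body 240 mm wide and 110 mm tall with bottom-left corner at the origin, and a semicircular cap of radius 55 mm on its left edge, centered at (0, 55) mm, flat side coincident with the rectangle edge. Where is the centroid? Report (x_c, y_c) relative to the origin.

x_c = 98.14 mm, y_c = 55.00 mm

rectangular body: A = 240 × 110 = 26400.00, centroid at (120.00, 55.00).
semicircular end: A = ½π·55² = 4751.66, centroid at (-23.34, 55.00).
ΣA = 31151.66 mm²
ΣAx_c = (26400.00)(120.00) + (4751.66)(-23.34) = 3057083.33 mm³
ΣAy_c = (26400.00)(55.00) + (4751.66)(55.00) = 1713341.24 mm³
x_c = 3057083.33 / 31151.66 = 98.14 mm
y_c = 1713341.24 / 31151.66 = 55.00 mm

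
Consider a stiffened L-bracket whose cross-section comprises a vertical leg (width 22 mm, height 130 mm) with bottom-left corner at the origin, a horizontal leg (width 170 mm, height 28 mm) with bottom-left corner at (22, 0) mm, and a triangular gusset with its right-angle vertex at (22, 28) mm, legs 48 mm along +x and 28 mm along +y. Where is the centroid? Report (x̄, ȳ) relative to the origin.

vertical leg: A = 22 × 130 = 2860.00, centroid at (11.00, 65.00).
horizontal leg: A = 170 × 28 = 4760.00, centroid at (107.00, 14.00).
gusset: A = ½·48·28 = 672.00, centroid at (38.00, 37.33).
ΣA = 8292.00 mm², ΣAx̄ = 566316.00 mm³, ΣAȳ = 277628.00 mm³.
x̄ = 566316.00/8292.00 = 68.30 mm; ȳ = 277628.00/8292.00 = 33.48 mm.

x̄ = 68.30 mm, ȳ = 33.48 mm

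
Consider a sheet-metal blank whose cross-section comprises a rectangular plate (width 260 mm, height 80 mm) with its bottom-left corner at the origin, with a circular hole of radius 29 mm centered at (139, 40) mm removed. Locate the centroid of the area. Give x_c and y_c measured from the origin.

x_c = 128.69 mm, y_c = 40.00 mm

Part | A | x̄ᵢ | ȳᵢ | A·x̄ᵢ | A·ȳᵢ
plate | 20800.00 | 130.00 | 40.00 | 2704000.00 | 832000.00
hole | -2642.08 | 139.00 | 40.00 | -367249.04 | -105683.18
Σ | 18157.92 |  |  | 2336750.96 | 726316.82
x_c = 2336750.96 / 18157.92 = 128.69 mm
y_c = 726316.82 / 18157.92 = 40.00 mm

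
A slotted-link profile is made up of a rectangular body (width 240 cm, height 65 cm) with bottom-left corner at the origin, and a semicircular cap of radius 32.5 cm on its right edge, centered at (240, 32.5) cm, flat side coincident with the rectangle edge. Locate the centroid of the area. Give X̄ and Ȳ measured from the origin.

X̄ = 132.86 cm, Ȳ = 32.50 cm

rectangular body: A = 240 × 65 = 15600.00, centroid at (120.00, 32.50).
semicircular end: A = ½π·32.5² = 1659.15, centroid at (253.79, 32.50).
ΣA = 17259.15 cm²
ΣAX̄ = (15600.00)(120.00) + (1659.15)(253.79) = 2293082.29 cm³
ΣAȲ = (15600.00)(32.50) + (1659.15)(32.50) = 560922.49 cm³
X̄ = 2293082.29 / 17259.15 = 132.86 cm
Ȳ = 560922.49 / 17259.15 = 32.50 cm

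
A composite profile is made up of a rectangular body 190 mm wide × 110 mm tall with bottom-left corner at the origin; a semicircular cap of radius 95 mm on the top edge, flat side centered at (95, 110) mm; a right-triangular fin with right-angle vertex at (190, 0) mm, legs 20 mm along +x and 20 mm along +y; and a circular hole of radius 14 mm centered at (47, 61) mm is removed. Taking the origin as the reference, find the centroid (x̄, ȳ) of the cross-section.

rectangular body: A = 190 × 110 = 20900.00, centroid at (95.00, 55.00).
semicircular top: A = ½π·95² = 14176.44, centroid at (95.00, 150.32).
triangular fin: A = ½·20·20 = 200.00, centroid at (196.67, 6.67).
hole: A = −π·14² = -615.75, centroid at (47.00, 61.00).
ΣA = 34660.68 mm², ΣAx̄ = 3342654.48 mm³, ΣAȳ = 3244263.84 mm³.
x̄ = 3342654.48/34660.68 = 96.44 mm; ȳ = 3244263.84/34660.68 = 93.60 mm.

x̄ = 96.44 mm, ȳ = 93.60 mm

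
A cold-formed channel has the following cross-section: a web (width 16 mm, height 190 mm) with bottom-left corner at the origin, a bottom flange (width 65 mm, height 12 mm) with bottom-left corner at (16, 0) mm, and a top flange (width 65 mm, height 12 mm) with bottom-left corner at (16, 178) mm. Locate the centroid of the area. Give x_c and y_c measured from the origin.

Part | A | x̄ᵢ | ȳᵢ | A·x̄ᵢ | A·ȳᵢ
web | 3040.00 | 8.00 | 95.00 | 24320.00 | 288800.00
bottom flange | 780.00 | 48.50 | 6.00 | 37830.00 | 4680.00
top flange | 780.00 | 48.50 | 184.00 | 37830.00 | 143520.00
Σ | 4600.00 |  |  | 99980.00 | 437000.00
x_c = 99980.00 / 4600.00 = 21.73 mm
y_c = 437000.00 / 4600.00 = 95.00 mm

x_c = 21.73 mm, y_c = 95.00 mm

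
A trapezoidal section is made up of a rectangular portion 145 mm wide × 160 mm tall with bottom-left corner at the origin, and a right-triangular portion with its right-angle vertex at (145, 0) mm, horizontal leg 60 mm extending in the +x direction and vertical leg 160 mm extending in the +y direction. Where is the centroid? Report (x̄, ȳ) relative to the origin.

rectangular portion: A = 145 × 160 = 23200.00, centroid at (72.50, 80.00).
triangular portion: A = ½·60·160 = 4800.00, centroid at (165.00, 53.33).
ΣA = 28000.00 mm²
ΣAx̄ = (23200.00)(72.50) + (4800.00)(165.00) = 2474000.00 mm³
ΣAȳ = (23200.00)(80.00) + (4800.00)(53.33) = 2112000.00 mm³
x̄ = 2474000.00 / 28000.00 = 88.36 mm
ȳ = 2112000.00 / 28000.00 = 75.43 mm

x̄ = 88.36 mm, ȳ = 75.43 mm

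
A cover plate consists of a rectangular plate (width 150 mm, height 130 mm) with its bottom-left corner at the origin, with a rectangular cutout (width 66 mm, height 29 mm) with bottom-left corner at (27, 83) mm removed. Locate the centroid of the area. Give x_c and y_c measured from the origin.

Part | A | x̄ᵢ | ȳᵢ | A·x̄ᵢ | A·ȳᵢ
plate | 19500.00 | 75.00 | 65.00 | 1462500.00 | 1267500.00
hole | -1914.00 | 60.00 | 97.50 | -114840.00 | -186615.00
Σ | 17586.00 |  |  | 1347660.00 | 1080885.00
x_c = 1347660.00 / 17586.00 = 76.63 mm
y_c = 1080885.00 / 17586.00 = 61.46 mm

x_c = 76.63 mm, y_c = 61.46 mm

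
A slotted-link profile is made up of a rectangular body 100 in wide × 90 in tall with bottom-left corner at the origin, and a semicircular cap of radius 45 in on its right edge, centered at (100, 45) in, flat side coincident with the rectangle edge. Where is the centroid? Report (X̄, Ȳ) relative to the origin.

rectangular body: A = 100 × 90 = 9000.00, centroid at (50.00, 45.00).
semicircular end: A = ½π·45² = 3180.86, centroid at (119.10, 45.00).
ΣA = 12180.86 in², ΣAX̄ = 828836.26 in³, ΣAȲ = 548138.82 in³.
X̄ = 828836.26/12180.86 = 68.04 in; Ȳ = 548138.82/12180.86 = 45.00 in.

X̄ = 68.04 in, Ȳ = 45.00 in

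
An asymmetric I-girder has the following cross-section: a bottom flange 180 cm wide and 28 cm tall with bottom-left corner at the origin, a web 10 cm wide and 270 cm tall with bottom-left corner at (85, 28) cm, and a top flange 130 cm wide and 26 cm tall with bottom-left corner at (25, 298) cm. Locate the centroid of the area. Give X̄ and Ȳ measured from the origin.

Part | A | x̄ᵢ | ȳᵢ | A·x̄ᵢ | A·ȳᵢ
bottom flange | 5040.00 | 90.00 | 14.00 | 453600.00 | 70560.00
web | 2700.00 | 90.00 | 163.00 | 243000.00 | 440100.00
top flange | 3380.00 | 90.00 | 311.00 | 304200.00 | 1051180.00
Σ | 11120.00 |  |  | 1000800.00 | 1561840.00
X̄ = 1000800.00 / 11120.00 = 90.00 cm
Ȳ = 1561840.00 / 11120.00 = 140.45 cm

X̄ = 90.00 cm, Ȳ = 140.45 cm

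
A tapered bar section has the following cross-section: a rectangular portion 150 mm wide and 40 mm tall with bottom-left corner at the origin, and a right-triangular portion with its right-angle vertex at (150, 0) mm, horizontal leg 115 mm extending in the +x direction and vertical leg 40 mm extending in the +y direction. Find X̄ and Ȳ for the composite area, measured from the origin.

rectangular portion: A = 150 × 40 = 6000.00, centroid at (75.00, 20.00).
triangular portion: A = ½·115·40 = 2300.00, centroid at (188.33, 13.33).
ΣA = 8300.00 mm², ΣAX̄ = 883166.67 mm³, ΣAȲ = 150666.67 mm³.
X̄ = 883166.67/8300.00 = 106.41 mm; Ȳ = 150666.67/8300.00 = 18.15 mm.

X̄ = 106.41 mm, Ȳ = 18.15 mm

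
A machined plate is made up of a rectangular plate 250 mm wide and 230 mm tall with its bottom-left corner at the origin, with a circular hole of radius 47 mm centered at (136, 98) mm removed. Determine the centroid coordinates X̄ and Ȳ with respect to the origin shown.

X̄ = 123.49 mm, Ȳ = 117.33 mm

plate: A = 250 × 230 = 57500.00, centroid at (125.00, 115.00).
hole: A = −π·47² = -6939.78, centroid at (136.00, 98.00).
ΣA = 50560.22 mm², ΣAX̄ = 6243690.17 mm³, ΣAȲ = 5932401.74 mm³.
X̄ = 6243690.17/50560.22 = 123.49 mm; Ȳ = 5932401.74/50560.22 = 117.33 mm.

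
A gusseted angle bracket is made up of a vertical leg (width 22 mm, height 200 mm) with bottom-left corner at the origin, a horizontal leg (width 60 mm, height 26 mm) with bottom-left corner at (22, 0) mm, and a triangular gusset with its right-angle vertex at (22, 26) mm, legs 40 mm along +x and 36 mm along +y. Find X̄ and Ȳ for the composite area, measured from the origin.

X̄ = 23.20 mm, Ȳ = 73.00 mm

Part | A | x̄ᵢ | ȳᵢ | A·x̄ᵢ | A·ȳᵢ
vertical leg | 4400.00 | 11.00 | 100.00 | 48400.00 | 440000.00
horizontal leg | 1560.00 | 52.00 | 13.00 | 81120.00 | 20280.00
gusset | 720.00 | 35.33 | 38.00 | 25440.00 | 27360.00
Σ | 6680.00 |  |  | 154960.00 | 487640.00
X̄ = 154960.00 / 6680.00 = 23.20 mm
Ȳ = 487640.00 / 6680.00 = 73.00 mm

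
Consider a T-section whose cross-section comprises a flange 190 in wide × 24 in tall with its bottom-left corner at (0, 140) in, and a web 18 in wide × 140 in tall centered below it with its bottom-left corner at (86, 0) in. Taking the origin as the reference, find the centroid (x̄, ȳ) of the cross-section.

x̄ = 95.00 in, ȳ = 122.81 in

web: A = 18 × 140 = 2520.00, centroid at (95.00, 70.00).
flange: A = 190 × 24 = 4560.00, centroid at (95.00, 152.00).
ΣA = 7080.00 in²
ΣAx̄ = (2520.00)(95.00) + (4560.00)(95.00) = 672600.00 in³
ΣAȳ = (2520.00)(70.00) + (4560.00)(152.00) = 869520.00 in³
x̄ = 672600.00 / 7080.00 = 95.00 in
ȳ = 869520.00 / 7080.00 = 122.81 in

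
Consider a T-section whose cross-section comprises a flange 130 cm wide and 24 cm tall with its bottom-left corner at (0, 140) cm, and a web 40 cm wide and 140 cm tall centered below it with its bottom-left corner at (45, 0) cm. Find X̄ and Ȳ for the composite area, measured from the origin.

X̄ = 65.00 cm, Ȳ = 99.34 cm

Part | A | x̄ᵢ | ȳᵢ | A·x̄ᵢ | A·ȳᵢ
web | 5600.00 | 65.00 | 70.00 | 364000.00 | 392000.00
flange | 3120.00 | 65.00 | 152.00 | 202800.00 | 474240.00
Σ | 8720.00 |  |  | 566800.00 | 866240.00
X̄ = 566800.00 / 8720.00 = 65.00 cm
Ȳ = 866240.00 / 8720.00 = 99.34 cm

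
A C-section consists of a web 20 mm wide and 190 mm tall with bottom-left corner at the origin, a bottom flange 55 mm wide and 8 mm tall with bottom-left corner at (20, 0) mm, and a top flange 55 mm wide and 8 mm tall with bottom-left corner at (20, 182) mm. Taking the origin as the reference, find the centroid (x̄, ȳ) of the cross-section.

web: A = 20 × 190 = 3800.00, centroid at (10.00, 95.00).
bottom flange: A = 55 × 8 = 440.00, centroid at (47.50, 4.00).
top flange: A = 55 × 8 = 440.00, centroid at (47.50, 186.00).
ΣA = 4680.00 mm², ΣAx̄ = 79800.00 mm³, ΣAȳ = 444600.00 mm³.
x̄ = 79800.00/4680.00 = 17.05 mm; ȳ = 444600.00/4680.00 = 95.00 mm.

x̄ = 17.05 mm, ȳ = 95.00 mm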